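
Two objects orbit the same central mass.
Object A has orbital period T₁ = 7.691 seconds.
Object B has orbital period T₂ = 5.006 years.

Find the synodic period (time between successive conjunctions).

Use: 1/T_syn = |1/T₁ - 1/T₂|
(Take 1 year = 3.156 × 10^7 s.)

Convert to SI: T₂ = 5.006 years = 1.57989e+08 s.
T_syn = |T₁ · T₂ / (T₁ − T₂)|.
T_syn = |7.691 · 1.57989e+08 / (7.691 − 1.57989e+08)| s ≈ 7.691 s = 7.691 seconds.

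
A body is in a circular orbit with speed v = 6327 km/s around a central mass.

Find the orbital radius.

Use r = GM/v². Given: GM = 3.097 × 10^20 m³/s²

Convert to SI: v = 6327 km/s = 6.327e+06 m/s.
For a circular orbit, v² = GM / r, so r = GM / v².
r = 3.097e+20 / (6.327e+06)² m ≈ 7.737e+06 m = 7.737 × 10^6 m.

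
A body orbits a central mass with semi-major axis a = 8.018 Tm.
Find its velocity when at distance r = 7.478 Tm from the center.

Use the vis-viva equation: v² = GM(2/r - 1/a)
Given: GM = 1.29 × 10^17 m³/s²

Convert to SI: a = 8.018 Tm = 8.018e+12 m; r = 7.478 Tm = 7.478e+12 m.
Vis-viva: v = √(GM · (2/r − 1/a)).
2/r − 1/a = 2/7.478e+12 − 1/8.018e+12 = 1.42732e-13 m⁻¹.
v = √(1.29e+17 · 1.42732e-13) m/s ≈ 135.7 m/s = 135.7 m/s.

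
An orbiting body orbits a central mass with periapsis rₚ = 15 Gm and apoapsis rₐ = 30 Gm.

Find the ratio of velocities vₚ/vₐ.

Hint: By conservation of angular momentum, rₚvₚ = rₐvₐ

Convert to SI: rₚ = 15 Gm = 1.5e+10 m; rₐ = 30 Gm = 3e+10 m.
Conservation of angular momentum gives rₚvₚ = rₐvₐ, so vₚ/vₐ = rₐ/rₚ.
vₚ/vₐ = 3e+10 / 1.5e+10 ≈ 2.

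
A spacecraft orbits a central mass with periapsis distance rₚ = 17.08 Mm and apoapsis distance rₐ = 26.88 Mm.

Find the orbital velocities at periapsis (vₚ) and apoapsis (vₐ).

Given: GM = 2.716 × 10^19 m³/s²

Convert to SI: rₚ = 17.08 Mm = 1.708e+07 m; rₐ = 26.88 Mm = 2.688e+07 m.
Use the vis-viva equation v² = GM(2/r − 1/a) with a = (rₚ + rₐ)/2 = (1.708e+07 + 2.688e+07)/2 = 2.198e+07 m.
vₚ = √(GM · (2/rₚ − 1/a)) = √(2.716e+19 · (2/1.708e+07 − 1/2.198e+07)) m/s ≈ 1.395e+06 m/s = 1395 km/s.
vₐ = √(GM · (2/rₐ − 1/a)) = √(2.716e+19 · (2/2.688e+07 − 1/2.198e+07)) m/s ≈ 8.861e+05 m/s = 886.1 km/s.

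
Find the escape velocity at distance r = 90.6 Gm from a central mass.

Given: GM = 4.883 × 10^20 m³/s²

Convert to SI: r = 90.6 Gm = 9.06e+10 m.
Escape velocity comes from setting total energy to zero: ½v² − GM/r = 0 ⇒ v_esc = √(2GM / r).
v_esc = √(2 · 4.883e+20 / 9.06e+10) m/s ≈ 1.038e+05 m/s = 103.8 km/s.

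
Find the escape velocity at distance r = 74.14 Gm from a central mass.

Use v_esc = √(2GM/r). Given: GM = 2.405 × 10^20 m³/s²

Convert to SI: r = 74.14 Gm = 7.414e+10 m.
Escape velocity comes from setting total energy to zero: ½v² − GM/r = 0 ⇒ v_esc = √(2GM / r).
v_esc = √(2 · 2.405e+20 / 7.414e+10) m/s ≈ 8.055e+04 m/s = 80.55 km/s.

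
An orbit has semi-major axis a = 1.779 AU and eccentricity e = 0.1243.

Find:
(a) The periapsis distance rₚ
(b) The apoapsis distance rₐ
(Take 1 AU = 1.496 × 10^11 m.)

Convert to SI: a = 1.779 AU = 2.66138e+11 m.
(a) rₚ = a(1 − e) = 2.66138e+11 · (1 − 0.1243) = 2.66138e+11 · 0.8757 ≈ 2.331e+11 m = 1.558 AU.
(b) rₐ = a(1 + e) = 2.66138e+11 · (1 + 0.1243) = 2.66138e+11 · 1.1243 ≈ 2.992e+11 m = 2 AU.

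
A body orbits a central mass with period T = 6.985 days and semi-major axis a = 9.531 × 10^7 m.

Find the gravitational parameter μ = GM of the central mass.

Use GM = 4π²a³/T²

Convert to SI: T = 6.985 days = 603504 s.
GM = 4π² · a³ / T².
GM = 4π² · (9.531e+07)³ / (603504)² m³/s² ≈ 9.385e+13 m³/s² = 9.385 × 10^13 m³/s².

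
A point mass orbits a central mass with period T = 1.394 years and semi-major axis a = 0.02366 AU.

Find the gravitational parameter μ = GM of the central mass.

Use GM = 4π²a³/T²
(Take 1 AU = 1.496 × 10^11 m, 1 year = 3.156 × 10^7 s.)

Convert to SI: T = 1.394 years = 4.39946e+07 s; a = 0.02366 AU = 3.53954e+09 m.
GM = 4π² · a³ / T².
GM = 4π² · (3.53954e+09)³ / (4.39946e+07)² m³/s² ≈ 9.045e+14 m³/s² = 9.045 × 10^14 m³/s².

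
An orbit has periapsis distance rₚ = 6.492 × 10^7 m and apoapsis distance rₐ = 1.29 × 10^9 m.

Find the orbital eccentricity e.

e = (rₐ − rₚ) / (rₐ + rₚ).
e = (1.29e+09 − 6.492e+07) / (1.29e+09 + 6.492e+07) = 1.22508e+09 / 1.35492e+09 ≈ 0.9042.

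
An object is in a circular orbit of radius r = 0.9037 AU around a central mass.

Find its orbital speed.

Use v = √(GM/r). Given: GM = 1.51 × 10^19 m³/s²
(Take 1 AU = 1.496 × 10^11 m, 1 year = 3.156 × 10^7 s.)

Convert to SI: r = 0.9037 AU = 1.35194e+11 m.
For a circular orbit, gravity supplies the centripetal force, so v = √(GM / r).
v = √(1.51e+19 / 1.35194e+11) m/s ≈ 1.057e+04 m/s = 2.23 AU/year.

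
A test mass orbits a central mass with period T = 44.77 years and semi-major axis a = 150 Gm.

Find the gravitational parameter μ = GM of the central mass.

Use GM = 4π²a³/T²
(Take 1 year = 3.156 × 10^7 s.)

Convert to SI: T = 44.77 years = 1.41294e+09 s; a = 150 Gm = 1.5e+11 m.
GM = 4π² · a³ / T².
GM = 4π² · (1.5e+11)³ / (1.41294e+09)² m³/s² ≈ 6.674e+16 m³/s² = 6.674 × 10^16 m³/s².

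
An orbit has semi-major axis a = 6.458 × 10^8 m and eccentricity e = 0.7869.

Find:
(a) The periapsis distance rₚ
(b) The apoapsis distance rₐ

(a) rₚ = a(1 − e) = 6.458e+08 · (1 − 0.7869) = 6.458e+08 · 0.2131 ≈ 1.376e+08 m = 1.376 × 10^8 m.
(b) rₐ = a(1 + e) = 6.458e+08 · (1 + 0.7869) = 6.458e+08 · 1.7869 ≈ 1.154e+09 m = 1.154 × 10^9 m.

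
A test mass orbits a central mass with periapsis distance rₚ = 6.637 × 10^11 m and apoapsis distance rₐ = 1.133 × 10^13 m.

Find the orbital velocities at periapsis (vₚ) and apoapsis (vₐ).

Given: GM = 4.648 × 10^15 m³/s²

Use the vis-viva equation v² = GM(2/r − 1/a) with a = (rₚ + rₐ)/2 = (6.637e+11 + 1.133e+13)/2 = 5.99685e+12 m.
vₚ = √(GM · (2/rₚ − 1/a)) = √(4.648e+15 · (2/6.637e+11 − 1/5.99685e+12)) m/s ≈ 115 m/s = 115 m/s.
vₐ = √(GM · (2/rₐ − 1/a)) = √(4.648e+15 · (2/1.133e+13 − 1/5.99685e+12)) m/s ≈ 6.738 m/s = 6.738 m/s.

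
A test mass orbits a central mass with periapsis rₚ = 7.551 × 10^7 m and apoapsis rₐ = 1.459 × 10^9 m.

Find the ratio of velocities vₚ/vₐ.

Conservation of angular momentum gives rₚvₚ = rₐvₐ, so vₚ/vₐ = rₐ/rₚ.
vₚ/vₐ = 1.459e+09 / 7.551e+07 ≈ 19.32.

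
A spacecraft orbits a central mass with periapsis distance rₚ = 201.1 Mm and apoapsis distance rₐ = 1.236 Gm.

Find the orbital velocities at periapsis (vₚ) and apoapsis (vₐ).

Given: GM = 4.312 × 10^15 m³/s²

Convert to SI: rₚ = 201.1 Mm = 2.011e+08 m; rₐ = 1.236 Gm = 1.236e+09 m.
Use the vis-viva equation v² = GM(2/r − 1/a) with a = (rₚ + rₐ)/2 = (2.011e+08 + 1.236e+09)/2 = 7.1855e+08 m.
vₚ = √(GM · (2/rₚ − 1/a)) = √(4.312e+15 · (2/2.011e+08 − 1/7.1855e+08)) m/s ≈ 6073 m/s = 6.073 km/s.
vₐ = √(GM · (2/rₐ − 1/a)) = √(4.312e+15 · (2/1.236e+09 − 1/7.1855e+08)) m/s ≈ 988.1 m/s = 988.1 m/s.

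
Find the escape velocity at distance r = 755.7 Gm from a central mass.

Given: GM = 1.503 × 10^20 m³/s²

Convert to SI: r = 755.7 Gm = 7.557e+11 m.
Escape velocity comes from setting total energy to zero: ½v² − GM/r = 0 ⇒ v_esc = √(2GM / r).
v_esc = √(2 · 1.503e+20 / 7.557e+11) m/s ≈ 1.994e+04 m/s = 19.94 km/s.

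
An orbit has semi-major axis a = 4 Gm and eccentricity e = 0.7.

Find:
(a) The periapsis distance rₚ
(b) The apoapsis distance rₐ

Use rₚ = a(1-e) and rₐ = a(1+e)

Convert to SI: a = 4 Gm = 4e+09 m.
(a) rₚ = a(1 − e) = 4e+09 · (1 − 0.7) = 4e+09 · 0.3 ≈ 1.2e+09 m = 1.2 Gm.
(b) rₐ = a(1 + e) = 4e+09 · (1 + 0.7) = 4e+09 · 1.7 ≈ 6.8e+09 m = 6.8 Gm.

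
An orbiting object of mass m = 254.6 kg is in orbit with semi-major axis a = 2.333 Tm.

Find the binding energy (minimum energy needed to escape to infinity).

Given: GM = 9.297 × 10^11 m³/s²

Convert to SI: a = 2.333 Tm = 2.333e+12 m.
Total orbital energy is E = −GMm/(2a); binding energy is E_bind = −E = GMm/(2a).
E_bind = 9.297e+11 · 254.6 / (2 · 2.333e+12) J ≈ 50.73 J = 50.73 J.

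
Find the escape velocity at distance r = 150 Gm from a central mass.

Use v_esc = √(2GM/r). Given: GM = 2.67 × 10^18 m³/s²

Convert to SI: r = 150 Gm = 1.5e+11 m.
Escape velocity comes from setting total energy to zero: ½v² − GM/r = 0 ⇒ v_esc = √(2GM / r).
v_esc = √(2 · 2.67e+18 / 1.5e+11) m/s ≈ 5967 m/s = 5.967 km/s.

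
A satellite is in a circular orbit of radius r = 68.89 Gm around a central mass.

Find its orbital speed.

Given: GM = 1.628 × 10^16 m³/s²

Convert to SI: r = 68.89 Gm = 6.889e+10 m.
For a circular orbit, gravity supplies the centripetal force, so v = √(GM / r).
v = √(1.628e+16 / 6.889e+10) m/s ≈ 486.1 m/s = 486.1 m/s.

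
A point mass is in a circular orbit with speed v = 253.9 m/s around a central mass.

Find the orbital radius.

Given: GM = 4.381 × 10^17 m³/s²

For a circular orbit, v² = GM / r, so r = GM / v².
r = 4.381e+17 / (253.9)² m ≈ 6.796e+12 m = 6.796 × 10^12 m.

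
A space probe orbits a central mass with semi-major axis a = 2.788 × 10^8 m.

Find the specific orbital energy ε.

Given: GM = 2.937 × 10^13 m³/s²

ε = −GM / (2a).
ε = −2.937e+13 / (2 · 2.788e+08) J/kg ≈ -5.267e+04 J/kg = -52.67 kJ/kg.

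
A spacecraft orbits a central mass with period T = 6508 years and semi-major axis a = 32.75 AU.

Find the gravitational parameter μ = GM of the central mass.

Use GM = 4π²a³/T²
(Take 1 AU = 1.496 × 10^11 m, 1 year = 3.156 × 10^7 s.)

Convert to SI: T = 6508 years = 2.05392e+11 s; a = 32.75 AU = 4.8994e+12 m.
GM = 4π² · a³ / T².
GM = 4π² · (4.8994e+12)³ / (2.05392e+11)² m³/s² ≈ 1.101e+17 m³/s² = 1.101 × 10^17 m³/s².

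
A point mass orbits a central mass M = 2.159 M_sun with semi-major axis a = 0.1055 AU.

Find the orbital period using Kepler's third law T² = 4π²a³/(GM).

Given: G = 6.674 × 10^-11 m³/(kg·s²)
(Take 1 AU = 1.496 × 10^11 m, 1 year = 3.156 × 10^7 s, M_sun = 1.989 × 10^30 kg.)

Convert to SI: a = 0.1055 AU = 1.57828e+10 m; M = 2.159 M_sun = 4.29425e+30 kg.
GM = G · M = 6.674e-11 · 4.29425e+30 = 2.86598e+20 m³/s².
Kepler's third law: T = 2π √(a³ / GM).
Substituting a = 1.57828e+10 m and GM = 2.86598e+20 m³/s²:
T = 2π √((1.57828e+10)³ / 2.86598e+20) s
T ≈ 7.359e+05 s = 0.02332 years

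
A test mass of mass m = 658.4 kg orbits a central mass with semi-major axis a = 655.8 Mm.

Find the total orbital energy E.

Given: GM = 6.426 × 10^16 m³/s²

Convert to SI: a = 655.8 Mm = 6.558e+08 m.
E = −GMm / (2a).
E = −6.426e+16 · 658.4 / (2 · 6.558e+08) J ≈ -3.226e+10 J = -32.26 GJ.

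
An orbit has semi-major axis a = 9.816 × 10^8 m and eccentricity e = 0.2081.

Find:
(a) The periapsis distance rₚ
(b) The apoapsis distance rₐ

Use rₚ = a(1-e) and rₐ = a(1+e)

(a) rₚ = a(1 − e) = 9.816e+08 · (1 − 0.2081) = 9.816e+08 · 0.7919 ≈ 7.773e+08 m = 7.773 × 10^8 m.
(b) rₐ = a(1 + e) = 9.816e+08 · (1 + 0.2081) = 9.816e+08 · 1.2081 ≈ 1.186e+09 m = 1.186 × 10^9 m.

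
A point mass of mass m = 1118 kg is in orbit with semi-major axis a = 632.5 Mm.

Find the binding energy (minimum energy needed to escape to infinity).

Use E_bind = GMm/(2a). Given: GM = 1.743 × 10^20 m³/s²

Convert to SI: a = 632.5 Mm = 6.325e+08 m.
Total orbital energy is E = −GMm/(2a); binding energy is E_bind = −E = GMm/(2a).
E_bind = 1.743e+20 · 1118 / (2 · 6.325e+08) J ≈ 1.54e+14 J = 154 TJ.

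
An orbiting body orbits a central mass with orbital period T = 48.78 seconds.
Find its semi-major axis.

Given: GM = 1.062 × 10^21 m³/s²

Invert Kepler's third law: a = (GM · T² / (4π²))^(1/3).
Substituting T = 48.78 s and GM = 1.062e+21 m³/s²:
a = (1.062e+21 · (48.78)² / (4π²))^(1/3) m
a ≈ 4e+07 m = 40 Mm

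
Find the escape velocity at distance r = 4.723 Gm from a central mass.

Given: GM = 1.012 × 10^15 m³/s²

Convert to SI: r = 4.723 Gm = 4.723e+09 m.
Escape velocity comes from setting total energy to zero: ½v² − GM/r = 0 ⇒ v_esc = √(2GM / r).
v_esc = √(2 · 1.012e+15 / 4.723e+09) m/s ≈ 654.6 m/s = 654.6 m/s.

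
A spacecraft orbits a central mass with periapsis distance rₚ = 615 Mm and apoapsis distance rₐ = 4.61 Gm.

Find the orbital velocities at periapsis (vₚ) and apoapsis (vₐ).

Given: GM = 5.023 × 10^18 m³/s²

Convert to SI: rₚ = 615 Mm = 6.15e+08 m; rₐ = 4.61 Gm = 4.61e+09 m.
Use the vis-viva equation v² = GM(2/r − 1/a) with a = (rₚ + rₐ)/2 = (6.15e+08 + 4.61e+09)/2 = 2.6125e+09 m.
vₚ = √(GM · (2/rₚ − 1/a)) = √(5.023e+18 · (2/6.15e+08 − 1/2.6125e+09)) m/s ≈ 1.201e+05 m/s = 120.1 km/s.
vₐ = √(GM · (2/rₐ − 1/a)) = √(5.023e+18 · (2/4.61e+09 − 1/2.6125e+09)) m/s ≈ 1.602e+04 m/s = 16.02 km/s.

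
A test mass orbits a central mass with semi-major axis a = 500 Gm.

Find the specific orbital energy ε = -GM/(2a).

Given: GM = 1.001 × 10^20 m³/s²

Convert to SI: a = 500 Gm = 5e+11 m.
ε = −GM / (2a).
ε = −1.001e+20 / (2 · 5e+11) J/kg ≈ -1.001e+08 J/kg = -100.1 MJ/kg.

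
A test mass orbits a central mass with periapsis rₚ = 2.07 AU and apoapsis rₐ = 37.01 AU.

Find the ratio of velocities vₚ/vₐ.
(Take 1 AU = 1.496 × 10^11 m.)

Convert to SI: rₚ = 2.07 AU = 3.09672e+11 m; rₐ = 37.01 AU = 5.5367e+12 m.
Conservation of angular momentum gives rₚvₚ = rₐvₐ, so vₚ/vₐ = rₐ/rₚ.
vₚ/vₐ = 5.5367e+12 / 3.09672e+11 ≈ 17.88.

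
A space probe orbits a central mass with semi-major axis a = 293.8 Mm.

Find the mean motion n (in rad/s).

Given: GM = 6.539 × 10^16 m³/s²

Convert to SI: a = 293.8 Mm = 2.938e+08 m.
n = √(GM / a³).
n = √(6.539e+16 / (2.938e+08)³) rad/s ≈ 5.078e-05 rad/s.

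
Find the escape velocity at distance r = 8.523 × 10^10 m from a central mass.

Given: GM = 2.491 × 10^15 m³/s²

Escape velocity comes from setting total energy to zero: ½v² − GM/r = 0 ⇒ v_esc = √(2GM / r).
v_esc = √(2 · 2.491e+15 / 8.523e+10) m/s ≈ 241.8 m/s = 241.8 m/s.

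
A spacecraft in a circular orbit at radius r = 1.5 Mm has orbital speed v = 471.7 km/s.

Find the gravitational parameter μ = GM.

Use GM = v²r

Convert to SI: r = 1.5 Mm = 1.5e+06 m; v = 471.7 km/s = 471700 m/s.
For a circular orbit v² = GM/r, so GM = v² · r.
GM = (471700)² · 1.5e+06 m³/s² ≈ 3.338e+17 m³/s² = 3.338 × 10^17 m³/s².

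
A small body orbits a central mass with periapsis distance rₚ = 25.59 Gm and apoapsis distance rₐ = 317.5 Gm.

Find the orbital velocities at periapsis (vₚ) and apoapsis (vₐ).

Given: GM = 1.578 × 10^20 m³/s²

Convert to SI: rₚ = 25.59 Gm = 2.559e+10 m; rₐ = 317.5 Gm = 3.175e+11 m.
Use the vis-viva equation v² = GM(2/r − 1/a) with a = (rₚ + rₐ)/2 = (2.559e+10 + 3.175e+11)/2 = 1.71545e+11 m.
vₚ = √(GM · (2/rₚ − 1/a)) = √(1.578e+20 · (2/2.559e+10 − 1/1.71545e+11)) m/s ≈ 1.068e+05 m/s = 106.8 km/s.
vₐ = √(GM · (2/rₐ − 1/a)) = √(1.578e+20 · (2/3.175e+11 − 1/1.71545e+11)) m/s ≈ 8610 m/s = 8.61 km/s.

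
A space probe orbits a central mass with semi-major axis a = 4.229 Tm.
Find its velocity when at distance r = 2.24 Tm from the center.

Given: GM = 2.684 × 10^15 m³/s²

Convert to SI: a = 4.229 Tm = 4.229e+12 m; r = 2.24 Tm = 2.24e+12 m.
Vis-viva: v = √(GM · (2/r − 1/a)).
2/r − 1/a = 2/2.24e+12 − 1/4.229e+12 = 6.56395e-13 m⁻¹.
v = √(2.684e+15 · 6.56395e-13) m/s ≈ 41.97 m/s = 41.97 m/s.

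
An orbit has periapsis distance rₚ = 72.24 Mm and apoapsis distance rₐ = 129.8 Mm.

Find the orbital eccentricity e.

Convert to SI: rₚ = 72.24 Mm = 7.224e+07 m; rₐ = 129.8 Mm = 1.298e+08 m.
e = (rₐ − rₚ) / (rₐ + rₚ).
e = (1.298e+08 − 7.224e+07) / (1.298e+08 + 7.224e+07) = 5.756e+07 / 2.0204e+08 ≈ 0.2849.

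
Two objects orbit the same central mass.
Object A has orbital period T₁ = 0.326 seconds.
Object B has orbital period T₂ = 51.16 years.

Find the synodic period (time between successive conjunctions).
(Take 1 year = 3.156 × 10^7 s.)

Convert to SI: T₂ = 51.16 years = 1.61461e+09 s.
T_syn = |T₁ · T₂ / (T₁ − T₂)|.
T_syn = |0.326 · 1.61461e+09 / (0.326 − 1.61461e+09)| s ≈ 0.326 s = 0.326 seconds.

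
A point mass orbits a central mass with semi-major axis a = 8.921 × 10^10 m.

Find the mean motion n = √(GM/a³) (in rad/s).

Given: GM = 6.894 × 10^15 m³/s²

n = √(GM / a³).
n = √(6.894e+15 / (8.921e+10)³) rad/s ≈ 3.116e-09 rad/s.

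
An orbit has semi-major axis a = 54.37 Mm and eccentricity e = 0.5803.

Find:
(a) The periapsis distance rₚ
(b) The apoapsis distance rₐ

Convert to SI: a = 54.37 Mm = 5.437e+07 m.
(a) rₚ = a(1 − e) = 5.437e+07 · (1 − 0.5803) = 5.437e+07 · 0.4197 ≈ 2.282e+07 m = 22.82 Mm.
(b) rₐ = a(1 + e) = 5.437e+07 · (1 + 0.5803) = 5.437e+07 · 1.5803 ≈ 8.592e+07 m = 85.92 Mm.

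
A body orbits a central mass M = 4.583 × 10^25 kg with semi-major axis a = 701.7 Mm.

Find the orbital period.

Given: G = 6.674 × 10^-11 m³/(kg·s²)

Convert to SI: a = 701.7 Mm = 7.017e+08 m.
GM = G · M = 6.674e-11 · 4.583e+25 = 3.05869e+15 m³/s².
Kepler's third law: T = 2π √(a³ / GM).
Substituting a = 7.017e+08 m and GM = 3.05869e+15 m³/s²:
T = 2π √((7.017e+08)³ / 3.05869e+15) s
T ≈ 2.112e+06 s = 24.44 days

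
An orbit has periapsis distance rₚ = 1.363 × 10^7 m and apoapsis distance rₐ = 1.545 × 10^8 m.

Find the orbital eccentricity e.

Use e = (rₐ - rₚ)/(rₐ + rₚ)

e = (rₐ − rₚ) / (rₐ + rₚ).
e = (1.545e+08 − 1.363e+07) / (1.545e+08 + 1.363e+07) = 1.4087e+08 / 1.6813e+08 ≈ 0.8379.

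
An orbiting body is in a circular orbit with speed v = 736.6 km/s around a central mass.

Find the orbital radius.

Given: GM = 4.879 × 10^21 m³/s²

Convert to SI: v = 736.6 km/s = 736600 m/s.
For a circular orbit, v² = GM / r, so r = GM / v².
r = 4.879e+21 / (736600)² m ≈ 8.992e+09 m = 8.992 Gm.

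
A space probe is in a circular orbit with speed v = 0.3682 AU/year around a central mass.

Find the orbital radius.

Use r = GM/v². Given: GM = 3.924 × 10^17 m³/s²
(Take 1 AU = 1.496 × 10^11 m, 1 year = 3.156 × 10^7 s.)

Convert to SI: v = 0.3682 AU/year = 1745.33 m/s.
For a circular orbit, v² = GM / r, so r = GM / v².
r = 3.924e+17 / (1745.33)² m ≈ 1.288e+11 m = 0.8611 AU.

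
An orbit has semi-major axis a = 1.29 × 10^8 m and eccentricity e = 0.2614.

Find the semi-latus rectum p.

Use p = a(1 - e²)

p = a (1 − e²).
p = 1.29e+08 · (1 − (0.2614)²) = 1.29e+08 · 0.93167 ≈ 1.202e+08 m = 1.202 × 10^8 m.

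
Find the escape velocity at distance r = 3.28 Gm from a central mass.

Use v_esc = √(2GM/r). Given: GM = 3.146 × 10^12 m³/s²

Convert to SI: r = 3.28 Gm = 3.28e+09 m.
Escape velocity comes from setting total energy to zero: ½v² − GM/r = 0 ⇒ v_esc = √(2GM / r).
v_esc = √(2 · 3.146e+12 / 3.28e+09) m/s ≈ 43.8 m/s = 43.8 m/s.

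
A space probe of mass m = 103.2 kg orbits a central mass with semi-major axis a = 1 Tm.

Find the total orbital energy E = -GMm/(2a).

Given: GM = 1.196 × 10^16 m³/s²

Convert to SI: a = 1 Tm = 1e+12 m.
E = −GMm / (2a).
E = −1.196e+16 · 103.2 / (2 · 1e+12) J ≈ -6.171e+05 J = -617.1 kJ.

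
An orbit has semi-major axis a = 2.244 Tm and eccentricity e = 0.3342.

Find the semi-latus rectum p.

Convert to SI: a = 2.244 Tm = 2.244e+12 m.
p = a (1 − e²).
p = 2.244e+12 · (1 − (0.3342)²) = 2.244e+12 · 0.88831 ≈ 1.993e+12 m = 1.993 Tm.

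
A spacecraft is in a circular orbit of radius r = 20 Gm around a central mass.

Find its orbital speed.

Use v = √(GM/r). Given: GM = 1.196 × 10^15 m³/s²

Convert to SI: r = 20 Gm = 2e+10 m.
For a circular orbit, gravity supplies the centripetal force, so v = √(GM / r).
v = √(1.196e+15 / 2e+10) m/s ≈ 244.5 m/s = 244.5 m/s.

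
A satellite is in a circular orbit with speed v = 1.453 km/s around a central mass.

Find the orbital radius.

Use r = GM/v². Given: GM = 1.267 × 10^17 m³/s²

Convert to SI: v = 1.453 km/s = 1453 m/s.
For a circular orbit, v² = GM / r, so r = GM / v².
r = 1.267e+17 / (1453)² m ≈ 6.001e+10 m = 60.01 Gm.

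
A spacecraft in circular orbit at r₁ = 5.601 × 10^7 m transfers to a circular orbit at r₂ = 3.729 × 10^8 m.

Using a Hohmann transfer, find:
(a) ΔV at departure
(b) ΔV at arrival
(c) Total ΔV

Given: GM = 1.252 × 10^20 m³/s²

Transfer semi-major axis: a_t = (r₁ + r₂)/2 = (5.601e+07 + 3.729e+08)/2 = 2.14455e+08 m.
Circular speeds: v₁ = √(GM/r₁) = 1.4951e+06 m/s, v₂ = √(GM/r₂) = 579437 m/s.
Transfer speeds (vis-viva v² = GM(2/r − 1/a_t)): v₁ᵗ = 1.9715e+06 m/s, v₂ᵗ = 296122 m/s.
(a) ΔV₁ = |v₁ᵗ − v₁| ≈ 4.764e+05 m/s = 476.4 km/s.
(b) ΔV₂ = |v₂ − v₂ᵗ| ≈ 2.833e+05 m/s = 283.3 km/s.
(c) ΔV_total = ΔV₁ + ΔV₂ ≈ 7.597e+05 m/s = 759.7 km/s.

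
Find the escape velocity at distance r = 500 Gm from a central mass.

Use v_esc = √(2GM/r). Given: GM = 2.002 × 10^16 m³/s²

Convert to SI: r = 500 Gm = 5e+11 m.
Escape velocity comes from setting total energy to zero: ½v² − GM/r = 0 ⇒ v_esc = √(2GM / r).
v_esc = √(2 · 2.002e+16 / 5e+11) m/s ≈ 283 m/s = 283 m/s.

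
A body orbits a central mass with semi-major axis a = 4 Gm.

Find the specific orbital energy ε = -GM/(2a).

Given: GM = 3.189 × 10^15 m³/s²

Convert to SI: a = 4 Gm = 4e+09 m.
ε = −GM / (2a).
ε = −3.189e+15 / (2 · 4e+09) J/kg ≈ -3.986e+05 J/kg = -398.6 kJ/kg.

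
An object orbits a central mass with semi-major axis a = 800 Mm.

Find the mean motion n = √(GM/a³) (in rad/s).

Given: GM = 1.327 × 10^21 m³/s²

Convert to SI: a = 800 Mm = 8e+08 m.
n = √(GM / a³).
n = √(1.327e+21 / (8e+08)³) rad/s ≈ 0.00161 rad/s.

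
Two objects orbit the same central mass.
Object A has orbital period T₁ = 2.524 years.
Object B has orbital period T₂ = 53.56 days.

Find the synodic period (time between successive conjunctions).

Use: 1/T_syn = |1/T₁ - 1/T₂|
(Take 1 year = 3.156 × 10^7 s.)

Convert to SI: T₁ = 2.524 years = 7.96574e+07 s; T₂ = 53.56 days = 4.62758e+06 s.
T_syn = |T₁ · T₂ / (T₁ − T₂)|.
T_syn = |7.96574e+07 · 4.62758e+06 / (7.96574e+07 − 4.62758e+06)| s ≈ 4.913e+06 s = 56.86 days.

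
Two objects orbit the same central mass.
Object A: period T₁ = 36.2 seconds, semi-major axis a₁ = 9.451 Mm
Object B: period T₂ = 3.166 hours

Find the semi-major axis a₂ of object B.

Convert to SI: a₁ = 9.451 Mm = 9.451e+06 m; T₂ = 3.166 hours = 11397.6 s.
Kepler's third law: (T₁/T₂)² = (a₁/a₂)³ ⇒ a₂ = a₁ · (T₂/T₁)^(2/3).
T₂/T₁ = 11397.6 / 36.2 = 314.851.
a₂ = 9.451e+06 · (314.851)^(2/3) m ≈ 4.374e+08 m = 437.4 Mm.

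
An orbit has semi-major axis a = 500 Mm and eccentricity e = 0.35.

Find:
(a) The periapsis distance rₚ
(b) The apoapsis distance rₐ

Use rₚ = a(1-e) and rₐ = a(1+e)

Convert to SI: a = 500 Mm = 5e+08 m.
(a) rₚ = a(1 − e) = 5e+08 · (1 − 0.35) = 5e+08 · 0.65 ≈ 3.25e+08 m = 325 Mm.
(b) rₐ = a(1 + e) = 5e+08 · (1 + 0.35) = 5e+08 · 1.35 ≈ 6.75e+08 m = 675 Mm.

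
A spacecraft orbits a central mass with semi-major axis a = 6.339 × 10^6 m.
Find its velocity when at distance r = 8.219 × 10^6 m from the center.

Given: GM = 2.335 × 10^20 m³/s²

Vis-viva: v = √(GM · (2/r − 1/a)).
2/r − 1/a = 2/8.219e+06 − 1/6.339e+06 = 8.5585e-08 m⁻¹.
v = √(2.335e+20 · 8.5585e-08) m/s ≈ 4.47e+06 m/s = 4470 km/s.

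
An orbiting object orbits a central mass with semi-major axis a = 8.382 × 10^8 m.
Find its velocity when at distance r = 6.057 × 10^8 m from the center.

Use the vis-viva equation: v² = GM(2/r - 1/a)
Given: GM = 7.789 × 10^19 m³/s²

Vis-viva: v = √(GM · (2/r − 1/a)).
2/r − 1/a = 2/6.057e+08 − 1/8.382e+08 = 2.10893e-09 m⁻¹.
v = √(7.789e+19 · 2.10893e-09) m/s ≈ 4.053e+05 m/s = 405.3 km/s.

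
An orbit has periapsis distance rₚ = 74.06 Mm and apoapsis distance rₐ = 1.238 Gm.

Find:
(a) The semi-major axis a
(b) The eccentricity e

Convert to SI: rₚ = 74.06 Mm = 7.406e+07 m; rₐ = 1.238 Gm = 1.238e+09 m.
(a) a = (rₚ + rₐ) / 2 = (7.406e+07 + 1.238e+09) / 2 ≈ 6.56e+08 m = 656 Mm.
(b) e = (rₐ − rₚ) / (rₐ + rₚ) = (1.238e+09 − 7.406e+07) / (1.238e+09 + 7.406e+07) ≈ 0.8871.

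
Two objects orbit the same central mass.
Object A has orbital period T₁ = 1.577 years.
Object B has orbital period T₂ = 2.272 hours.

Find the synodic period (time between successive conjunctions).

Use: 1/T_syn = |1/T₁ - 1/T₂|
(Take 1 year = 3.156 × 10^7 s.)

Convert to SI: T₁ = 1.577 years = 4.97701e+07 s; T₂ = 2.272 hours = 8179.2 s.
T_syn = |T₁ · T₂ / (T₁ − T₂)|.
T_syn = |4.97701e+07 · 8179.2 / (4.97701e+07 − 8179.2)| s ≈ 8181 s = 2.272 hours.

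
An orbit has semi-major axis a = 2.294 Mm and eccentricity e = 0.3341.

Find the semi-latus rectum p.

Convert to SI: a = 2.294 Mm = 2.294e+06 m.
p = a (1 − e²).
p = 2.294e+06 · (1 − (0.3341)²) = 2.294e+06 · 0.888377 ≈ 2.038e+06 m = 2.038 Mm.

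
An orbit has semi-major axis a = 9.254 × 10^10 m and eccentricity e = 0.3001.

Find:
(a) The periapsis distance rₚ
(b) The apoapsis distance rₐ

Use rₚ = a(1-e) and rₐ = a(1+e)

(a) rₚ = a(1 − e) = 9.254e+10 · (1 − 0.3001) = 9.254e+10 · 0.6999 ≈ 6.477e+10 m = 6.477 × 10^10 m.
(b) rₐ = a(1 + e) = 9.254e+10 · (1 + 0.3001) = 9.254e+10 · 1.3001 ≈ 1.203e+11 m = 1.203 × 10^11 m.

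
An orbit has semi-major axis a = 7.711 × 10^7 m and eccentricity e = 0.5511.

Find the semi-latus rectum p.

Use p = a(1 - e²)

p = a (1 − e²).
p = 7.711e+07 · (1 − (0.5511)²) = 7.711e+07 · 0.696289 ≈ 5.369e+07 m = 5.369 × 10^7 m.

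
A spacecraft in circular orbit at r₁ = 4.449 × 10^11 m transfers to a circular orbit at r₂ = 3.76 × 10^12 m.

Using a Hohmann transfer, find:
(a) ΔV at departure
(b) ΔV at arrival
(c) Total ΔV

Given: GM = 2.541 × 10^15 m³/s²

Transfer semi-major axis: a_t = (r₁ + r₂)/2 = (4.449e+11 + 3.76e+12)/2 = 2.10245e+12 m.
Circular speeds: v₁ = √(GM/r₁) = 75.5738 m/s, v₂ = √(GM/r₂) = 25.9961 m/s.
Transfer speeds (vis-viva v² = GM(2/r − 1/a_t)): v₁ᵗ = 101.065 m/s, v₂ᵗ = 11.9585 m/s.
(a) ΔV₁ = |v₁ᵗ − v₁| ≈ 25.49 m/s = 25.49 m/s.
(b) ΔV₂ = |v₂ − v₂ᵗ| ≈ 14.04 m/s = 14.04 m/s.
(c) ΔV_total = ΔV₁ + ΔV₂ ≈ 39.53 m/s = 39.53 m/s.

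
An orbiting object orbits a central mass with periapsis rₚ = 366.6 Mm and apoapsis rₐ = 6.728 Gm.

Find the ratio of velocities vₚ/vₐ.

Convert to SI: rₚ = 366.6 Mm = 3.666e+08 m; rₐ = 6.728 Gm = 6.728e+09 m.
Conservation of angular momentum gives rₚvₚ = rₐvₐ, so vₚ/vₐ = rₐ/rₚ.
vₚ/vₐ = 6.728e+09 / 3.666e+08 ≈ 18.35.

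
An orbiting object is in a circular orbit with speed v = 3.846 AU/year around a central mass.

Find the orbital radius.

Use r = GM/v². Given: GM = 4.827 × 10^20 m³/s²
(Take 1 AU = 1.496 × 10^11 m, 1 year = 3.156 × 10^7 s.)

Convert to SI: v = 3.846 AU/year = 18230.7 m/s.
For a circular orbit, v² = GM / r, so r = GM / v².
r = 4.827e+20 / (18230.7)² m ≈ 1.452e+12 m = 9.708 AU.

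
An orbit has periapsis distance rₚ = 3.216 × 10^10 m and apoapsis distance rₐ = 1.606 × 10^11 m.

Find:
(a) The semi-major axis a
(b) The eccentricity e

(a) a = (rₚ + rₐ) / 2 = (3.216e+10 + 1.606e+11) / 2 ≈ 9.638e+10 m = 9.638 × 10^10 m.
(b) e = (rₐ − rₚ) / (rₐ + rₚ) = (1.606e+11 − 3.216e+10) / (1.606e+11 + 3.216e+10) ≈ 0.6663.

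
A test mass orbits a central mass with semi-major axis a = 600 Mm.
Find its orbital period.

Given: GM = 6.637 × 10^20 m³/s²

Convert to SI: a = 600 Mm = 6e+08 m.
Kepler's third law: T = 2π √(a³ / GM).
Substituting a = 6e+08 m and GM = 6.637e+20 m³/s²:
T = 2π √((6e+08)³ / 6.637e+20) s
T ≈ 3584 s = 59.74 minutes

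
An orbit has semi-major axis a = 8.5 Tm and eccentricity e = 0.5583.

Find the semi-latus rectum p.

Convert to SI: a = 8.5 Tm = 8.5e+12 m.
p = a (1 − e²).
p = 8.5e+12 · (1 − (0.5583)²) = 8.5e+12 · 0.688301 ≈ 5.851e+12 m = 5.851 Tm.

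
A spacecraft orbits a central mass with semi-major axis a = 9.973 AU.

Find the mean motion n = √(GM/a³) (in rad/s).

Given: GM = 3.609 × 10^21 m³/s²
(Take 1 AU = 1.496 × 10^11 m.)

Convert to SI: a = 9.973 AU = 1.49196e+12 m.
n = √(GM / a³).
n = √(3.609e+21 / (1.49196e+12)³) rad/s ≈ 3.297e-08 rad/s.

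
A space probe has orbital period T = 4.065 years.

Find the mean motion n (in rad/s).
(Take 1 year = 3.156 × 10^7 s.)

Convert to SI: T = 4.065 years = 1.28291e+08 s.
n = 2π / T.
n = 2π / 1.28291e+08 s ≈ 4.898e-08 rad/s.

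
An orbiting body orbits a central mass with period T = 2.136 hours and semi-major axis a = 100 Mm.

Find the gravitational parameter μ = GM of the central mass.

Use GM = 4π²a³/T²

Convert to SI: T = 2.136 hours = 7689.6 s; a = 100 Mm = 1e+08 m.
GM = 4π² · a³ / T².
GM = 4π² · (1e+08)³ / (7689.6)² m³/s² ≈ 6.677e+17 m³/s² = 6.677 × 10^17 m³/s².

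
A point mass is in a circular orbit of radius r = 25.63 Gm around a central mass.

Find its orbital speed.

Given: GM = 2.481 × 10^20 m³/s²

Convert to SI: r = 25.63 Gm = 2.563e+10 m.
For a circular orbit, gravity supplies the centripetal force, so v = √(GM / r).
v = √(2.481e+20 / 2.563e+10) m/s ≈ 9.839e+04 m/s = 98.39 km/s.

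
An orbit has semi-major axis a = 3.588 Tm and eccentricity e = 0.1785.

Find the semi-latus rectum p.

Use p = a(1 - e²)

Convert to SI: a = 3.588 Tm = 3.588e+12 m.
p = a (1 − e²).
p = 3.588e+12 · (1 − (0.1785)²) = 3.588e+12 · 0.968138 ≈ 3.474e+12 m = 3.474 Tm.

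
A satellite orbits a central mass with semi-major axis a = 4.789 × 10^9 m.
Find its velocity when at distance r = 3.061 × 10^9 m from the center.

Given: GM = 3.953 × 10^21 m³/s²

Vis-viva: v = √(GM · (2/r − 1/a)).
2/r − 1/a = 2/3.061e+09 − 1/4.789e+09 = 4.44569e-10 m⁻¹.
v = √(3.953e+21 · 4.44569e-10) m/s ≈ 1.326e+06 m/s = 1326 km/s.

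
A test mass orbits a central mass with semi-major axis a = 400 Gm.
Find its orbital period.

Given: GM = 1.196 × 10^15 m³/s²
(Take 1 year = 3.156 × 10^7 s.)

Convert to SI: a = 400 Gm = 4e+11 m.
Kepler's third law: T = 2π √(a³ / GM).
Substituting a = 4e+11 m and GM = 1.196e+15 m³/s²:
T = 2π √((4e+11)³ / 1.196e+15) s
T ≈ 4.596e+10 s = 1456 years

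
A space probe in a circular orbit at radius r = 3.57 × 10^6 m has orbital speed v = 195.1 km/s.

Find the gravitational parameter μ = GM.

Convert to SI: v = 195.1 km/s = 195100 m/s.
For a circular orbit v² = GM/r, so GM = v² · r.
GM = (195100)² · 3.57e+06 m³/s² ≈ 1.359e+17 m³/s² = 1.359 × 10^17 m³/s².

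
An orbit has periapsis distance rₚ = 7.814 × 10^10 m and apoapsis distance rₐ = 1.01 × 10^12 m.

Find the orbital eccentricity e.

e = (rₐ − rₚ) / (rₐ + rₚ).
e = (1.01e+12 − 7.814e+10) / (1.01e+12 + 7.814e+10) = 9.3186e+11 / 1.08814e+12 ≈ 0.8564.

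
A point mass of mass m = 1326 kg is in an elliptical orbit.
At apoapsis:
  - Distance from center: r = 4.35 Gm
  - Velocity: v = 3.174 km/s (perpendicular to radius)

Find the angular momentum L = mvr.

Convert to SI: r = 4.35 Gm = 4.35e+09 m; v = 3.174 km/s = 3174 m/s.
Since v is perpendicular to r, L = m · v · r.
L = 1326 · 3174 · 4.35e+09 kg·m²/s ≈ 1.831e+16 kg·m²/s.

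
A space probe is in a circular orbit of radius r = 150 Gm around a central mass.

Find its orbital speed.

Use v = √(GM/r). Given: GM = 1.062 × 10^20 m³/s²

Convert to SI: r = 150 Gm = 1.5e+11 m.
For a circular orbit, gravity supplies the centripetal force, so v = √(GM / r).
v = √(1.062e+20 / 1.5e+11) m/s ≈ 2.661e+04 m/s = 26.61 km/s.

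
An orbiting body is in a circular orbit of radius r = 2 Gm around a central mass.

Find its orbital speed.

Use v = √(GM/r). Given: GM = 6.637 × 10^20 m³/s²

Convert to SI: r = 2 Gm = 2e+09 m.
For a circular orbit, gravity supplies the centripetal force, so v = √(GM / r).
v = √(6.637e+20 / 2e+09) m/s ≈ 5.761e+05 m/s = 576.1 km/s.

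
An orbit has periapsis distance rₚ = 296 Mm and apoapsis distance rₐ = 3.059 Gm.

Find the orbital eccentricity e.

Convert to SI: rₚ = 296 Mm = 2.96e+08 m; rₐ = 3.059 Gm = 3.059e+09 m.
e = (rₐ − rₚ) / (rₐ + rₚ).
e = (3.059e+09 − 2.96e+08) / (3.059e+09 + 2.96e+08) = 2.763e+09 / 3.355e+09 ≈ 0.8235.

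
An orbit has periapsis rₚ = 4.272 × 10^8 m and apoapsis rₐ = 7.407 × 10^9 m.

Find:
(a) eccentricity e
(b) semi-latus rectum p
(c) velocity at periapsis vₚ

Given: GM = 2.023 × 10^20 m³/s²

(a) e = (rₐ − rₚ)/(rₐ + rₚ) = (7.407e+09 − 4.272e+08)/(7.407e+09 + 4.272e+08) ≈ 0.8909
(b) From a = (rₚ + rₐ)/2 = 3.9171e+09 m and e = (rₐ − rₚ)/(rₐ + rₚ) = 0.89094, p = a(1 − e²) = 3.9171e+09 · (1 − (0.89094)²) ≈ 8.078e+08 m
(c) With a = (rₚ + rₐ)/2 = 3.9171e+09 m, vₚ = √(GM (2/rₚ − 1/a)) = √(2.023e+20 · (2/4.272e+08 − 1/3.9171e+09)) m/s ≈ 9.463e+05 m/s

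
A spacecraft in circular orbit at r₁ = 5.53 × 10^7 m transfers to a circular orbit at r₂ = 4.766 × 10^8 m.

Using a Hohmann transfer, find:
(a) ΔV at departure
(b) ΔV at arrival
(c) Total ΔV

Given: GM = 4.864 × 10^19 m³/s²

Transfer semi-major axis: a_t = (r₁ + r₂)/2 = (5.53e+07 + 4.766e+08)/2 = 2.6595e+08 m.
Circular speeds: v₁ = √(GM/r₁) = 937852 m/s, v₂ = √(GM/r₂) = 319462 m/s.
Transfer speeds (vis-viva v² = GM(2/r − 1/a_t)): v₁ᵗ = 1.25548e+06 m/s, v₂ᵗ = 145674 m/s.
(a) ΔV₁ = |v₁ᵗ − v₁| ≈ 3.176e+05 m/s = 317.6 km/s.
(b) ΔV₂ = |v₂ − v₂ᵗ| ≈ 1.738e+05 m/s = 173.8 km/s.
(c) ΔV_total = ΔV₁ + ΔV₂ ≈ 4.914e+05 m/s = 491.4 km/s.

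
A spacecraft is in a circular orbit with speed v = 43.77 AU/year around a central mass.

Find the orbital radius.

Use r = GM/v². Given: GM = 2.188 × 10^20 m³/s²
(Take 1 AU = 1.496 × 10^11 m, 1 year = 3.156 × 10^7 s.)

Convert to SI: v = 43.77 AU/year = 207478 m/s.
For a circular orbit, v² = GM / r, so r = GM / v².
r = 2.188e+20 / (207478)² m ≈ 5.083e+09 m = 0.03398 AU.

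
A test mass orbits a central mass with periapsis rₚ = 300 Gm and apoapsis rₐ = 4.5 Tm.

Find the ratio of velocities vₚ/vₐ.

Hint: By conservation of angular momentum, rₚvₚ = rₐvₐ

Convert to SI: rₚ = 300 Gm = 3e+11 m; rₐ = 4.5 Tm = 4.5e+12 m.
Conservation of angular momentum gives rₚvₚ = rₐvₐ, so vₚ/vₐ = rₐ/rₚ.
vₚ/vₐ = 4.5e+12 / 3e+11 ≈ 15.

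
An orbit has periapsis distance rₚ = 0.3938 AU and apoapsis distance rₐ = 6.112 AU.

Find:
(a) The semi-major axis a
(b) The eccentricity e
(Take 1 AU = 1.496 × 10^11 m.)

Convert to SI: rₚ = 0.3938 AU = 5.89125e+10 m; rₐ = 6.112 AU = 9.14355e+11 m.
(a) a = (rₚ + rₐ) / 2 = (5.89125e+10 + 9.14355e+11) / 2 ≈ 4.866e+11 m = 3.253 AU.
(b) e = (rₐ − rₚ) / (rₐ + rₚ) = (9.14355e+11 − 5.89125e+10) / (9.14355e+11 + 5.89125e+10) ≈ 0.8789.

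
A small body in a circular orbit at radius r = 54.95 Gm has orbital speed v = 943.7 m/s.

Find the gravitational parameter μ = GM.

Convert to SI: r = 54.95 Gm = 5.495e+10 m.
For a circular orbit v² = GM/r, so GM = v² · r.
GM = (943.7)² · 5.495e+10 m³/s² ≈ 4.894e+16 m³/s² = 4.894 × 10^16 m³/s².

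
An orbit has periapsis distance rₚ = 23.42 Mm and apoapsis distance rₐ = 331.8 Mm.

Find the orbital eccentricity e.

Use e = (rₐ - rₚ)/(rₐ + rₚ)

Convert to SI: rₚ = 23.42 Mm = 2.342e+07 m; rₐ = 331.8 Mm = 3.318e+08 m.
e = (rₐ − rₚ) / (rₐ + rₚ).
e = (3.318e+08 − 2.342e+07) / (3.318e+08 + 2.342e+07) = 3.0838e+08 / 3.5522e+08 ≈ 0.8681.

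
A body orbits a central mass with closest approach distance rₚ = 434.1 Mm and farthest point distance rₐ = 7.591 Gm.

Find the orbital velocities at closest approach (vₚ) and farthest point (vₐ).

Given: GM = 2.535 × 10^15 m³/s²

Convert to SI: rₚ = 434.1 Mm = 4.341e+08 m; rₐ = 7.591 Gm = 7.591e+09 m.
Use the vis-viva equation v² = GM(2/r − 1/a) with a = (rₚ + rₐ)/2 = (4.341e+08 + 7.591e+09)/2 = 4.01255e+09 m.
vₚ = √(GM · (2/rₚ − 1/a)) = √(2.535e+15 · (2/4.341e+08 − 1/4.01255e+09)) m/s ≈ 3324 m/s = 3.324 km/s.
vₐ = √(GM · (2/rₐ − 1/a)) = √(2.535e+15 · (2/7.591e+09 − 1/4.01255e+09)) m/s ≈ 190.1 m/s = 190.1 m/s.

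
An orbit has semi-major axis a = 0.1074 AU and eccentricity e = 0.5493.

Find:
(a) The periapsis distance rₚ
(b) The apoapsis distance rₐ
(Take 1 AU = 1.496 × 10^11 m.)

Convert to SI: a = 0.1074 AU = 1.6067e+10 m.
(a) rₚ = a(1 − e) = 1.6067e+10 · (1 − 0.5493) = 1.6067e+10 · 0.4507 ≈ 7.241e+09 m = 0.04841 AU.
(b) rₐ = a(1 + e) = 1.6067e+10 · (1 + 0.5493) = 1.6067e+10 · 1.5493 ≈ 2.489e+10 m = 0.1664 AU.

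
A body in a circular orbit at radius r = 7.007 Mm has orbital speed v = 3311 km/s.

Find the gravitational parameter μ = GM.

Convert to SI: r = 7.007 Mm = 7.007e+06 m; v = 3311 km/s = 3.311e+06 m/s.
For a circular orbit v² = GM/r, so GM = v² · r.
GM = (3.311e+06)² · 7.007e+06 m³/s² ≈ 7.682e+19 m³/s² = 7.682 × 10^19 m³/s².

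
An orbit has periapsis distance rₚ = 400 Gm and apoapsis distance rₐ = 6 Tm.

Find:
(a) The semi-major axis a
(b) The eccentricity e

Convert to SI: rₚ = 400 Gm = 4e+11 m; rₐ = 6 Tm = 6e+12 m.
(a) a = (rₚ + rₐ) / 2 = (4e+11 + 6e+12) / 2 ≈ 3.2e+12 m = 3.2 Tm.
(b) e = (rₐ − rₚ) / (rₐ + rₚ) = (6e+12 − 4e+11) / (6e+12 + 4e+11) ≈ 0.875.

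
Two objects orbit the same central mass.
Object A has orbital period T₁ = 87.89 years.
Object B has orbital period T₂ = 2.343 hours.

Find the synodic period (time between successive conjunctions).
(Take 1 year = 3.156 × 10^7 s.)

Convert to SI: T₁ = 87.89 years = 2.77381e+09 s; T₂ = 2.343 hours = 8434.8 s.
T_syn = |T₁ · T₂ / (T₁ − T₂)|.
T_syn = |2.77381e+09 · 8434.8 / (2.77381e+09 − 8434.8)| s ≈ 8435 s = 2.343 hours.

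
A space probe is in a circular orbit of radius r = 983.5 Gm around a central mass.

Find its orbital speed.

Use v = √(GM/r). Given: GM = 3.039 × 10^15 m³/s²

Convert to SI: r = 983.5 Gm = 9.835e+11 m.
For a circular orbit, gravity supplies the centripetal force, so v = √(GM / r).
v = √(3.039e+15 / 9.835e+11) m/s ≈ 55.59 m/s = 55.59 m/s.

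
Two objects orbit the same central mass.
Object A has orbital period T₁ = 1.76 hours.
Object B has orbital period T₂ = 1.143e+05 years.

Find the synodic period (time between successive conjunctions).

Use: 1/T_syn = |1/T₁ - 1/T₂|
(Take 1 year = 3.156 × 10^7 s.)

Convert to SI: T₁ = 1.76 hours = 6336 s; T₂ = 1.143e+05 years = 3.60731e+12 s.
T_syn = |T₁ · T₂ / (T₁ − T₂)|.
T_syn = |6336 · 3.60731e+12 / (6336 − 3.60731e+12)| s ≈ 6336 s = 1.76 hours.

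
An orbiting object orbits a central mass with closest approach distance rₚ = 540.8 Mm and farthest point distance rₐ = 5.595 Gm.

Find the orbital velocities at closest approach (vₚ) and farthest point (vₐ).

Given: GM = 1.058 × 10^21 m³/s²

Convert to SI: rₚ = 540.8 Mm = 5.408e+08 m; rₐ = 5.595 Gm = 5.595e+09 m.
Use the vis-viva equation v² = GM(2/r − 1/a) with a = (rₚ + rₐ)/2 = (5.408e+08 + 5.595e+09)/2 = 3.0679e+09 m.
vₚ = √(GM · (2/rₚ − 1/a)) = √(1.058e+21 · (2/5.408e+08 − 1/3.0679e+09)) m/s ≈ 1.889e+06 m/s = 1889 km/s.
vₐ = √(GM · (2/rₐ − 1/a)) = √(1.058e+21 · (2/5.595e+09 − 1/3.0679e+09)) m/s ≈ 1.826e+05 m/s = 182.6 km/s.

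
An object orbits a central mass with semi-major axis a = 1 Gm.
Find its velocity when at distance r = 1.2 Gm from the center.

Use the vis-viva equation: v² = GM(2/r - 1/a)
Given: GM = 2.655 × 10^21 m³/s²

Convert to SI: a = 1 Gm = 1e+09 m; r = 1.2 Gm = 1.2e+09 m.
Vis-viva: v = √(GM · (2/r − 1/a)).
2/r − 1/a = 2/1.2e+09 − 1/1e+09 = 6.66667e-10 m⁻¹.
v = √(2.655e+21 · 6.66667e-10) m/s ≈ 1.33e+06 m/s = 1330 km/s.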